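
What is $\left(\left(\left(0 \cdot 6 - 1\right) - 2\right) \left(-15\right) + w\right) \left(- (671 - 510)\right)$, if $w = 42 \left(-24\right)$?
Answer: $155043$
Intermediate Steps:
$w = -1008$
$\left(\left(\left(0 \cdot 6 - 1\right) - 2\right) \left(-15\right) + w\right) \left(- (671 - 510)\right) = \left(\left(\left(0 \cdot 6 - 1\right) - 2\right) \left(-15\right) - 1008\right) \left(- (671 - 510)\right) = \left(\left(\left(0 - 1\right) - 2\right) \left(-15\right) - 1008\right) \left(\left(-1\right) 161\right) = \left(\left(-1 - 2\right) \left(-15\right) - 1008\right) \left(-161\right) = \left(\left(-3\right) \left(-15\right) - 1008\right) \left(-161\right) = \left(45 - 1008\right) \left(-161\right) = \left(-963\right) \left(-161\right) = 155043$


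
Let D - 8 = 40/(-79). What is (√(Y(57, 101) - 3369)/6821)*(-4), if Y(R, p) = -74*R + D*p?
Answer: -4*I*√42626899/538859 ≈ -0.048465*I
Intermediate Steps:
D = 592/79 (D = 8 + 40/(-79) = 8 + 40*(-1/79) = 8 - 40/79 = 592/79 ≈ 7.4937)
Y(R, p) = -74*R + 592*p/79
(√(Y(57, 101) - 3369)/6821)*(-4) = (√((-74*57 + (592/79)*101) - 3369)/6821)*(-4) = (√((-4218 + 59792/79) - 3369)*(1/6821))*(-4) = (√(-273430/79 - 3369)*(1/6821))*(-4) = (√(-539581/79)*(1/6821))*(-4) = ((I*√42626899/79)*(1/6821))*(-4) = (I*√42626899/538859)*(-4) = -4*I*√42626899/538859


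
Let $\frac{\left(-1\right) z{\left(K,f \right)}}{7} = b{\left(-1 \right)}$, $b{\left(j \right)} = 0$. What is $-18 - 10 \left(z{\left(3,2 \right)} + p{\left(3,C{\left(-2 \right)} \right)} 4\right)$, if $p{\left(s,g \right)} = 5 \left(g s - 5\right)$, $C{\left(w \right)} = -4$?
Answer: $3382$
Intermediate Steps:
$z{\left(K,f \right)} = 0$ ($z{\left(K,f \right)} = \left(-7\right) 0 = 0$)
$p{\left(s,g \right)} = -25 + 5 g s$ ($p{\left(s,g \right)} = 5 \left(-5 + g s\right) = -25 + 5 g s$)
$-18 - 10 \left(z{\left(3,2 \right)} + p{\left(3,C{\left(-2 \right)} \right)} 4\right) = -18 - 10 \left(0 + \left(-25 + 5 \left(-4\right) 3\right) 4\right) = -18 - 10 \left(0 + \left(-25 - 60\right) 4\right) = -18 - 10 \left(0 - 340\right) = -18 - -3400 = -18 + 3400 = 3382$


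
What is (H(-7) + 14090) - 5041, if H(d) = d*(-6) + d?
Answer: 9084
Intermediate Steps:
H(d) = -5*d (H(d) = -6*d + d = -5*d)
(H(-7) + 14090) - 5041 = (-5*(-7) + 14090) - 5041 = (35 + 14090) - 5041 = 14125 - 5041 = 9084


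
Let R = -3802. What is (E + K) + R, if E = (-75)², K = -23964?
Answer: -22141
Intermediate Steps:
E = 5625
(E + K) + R = (5625 - 23964) - 3802 = -18339 - 3802 = -22141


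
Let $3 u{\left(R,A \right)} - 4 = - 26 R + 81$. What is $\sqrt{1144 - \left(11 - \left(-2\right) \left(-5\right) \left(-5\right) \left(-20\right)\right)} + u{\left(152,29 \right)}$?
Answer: $-1289 + 3 \sqrt{237} \approx -1242.8$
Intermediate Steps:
$u{\left(R,A \right)} = \frac{85}{3} - \frac{26 R}{3}$ ($u{\left(R,A \right)} = \frac{4}{3} + \frac{- 26 R + 81}{3} = \frac{4}{3} + \frac{81 - 26 R}{3} = \frac{4}{3} - \left(-27 + \frac{26 R}{3}\right) = \frac{85}{3} - \frac{26 R}{3}$)
$\sqrt{1144 - \left(11 - \left(-2\right) \left(-5\right) \left(-5\right) \left(-20\right)\right)} + u{\left(152,29 \right)} = \sqrt{1144 - \left(11 - \left(-2\right) \left(-5\right) \left(-5\right) \left(-20\right)\right)} + \left(\frac{85}{3} - \frac{3952}{3}\right) = \sqrt{1144 - \left(11 - 10 \left(-5\right) \left(-20\right)\right)} + \left(\frac{85}{3} - \frac{3952}{3}\right) = \sqrt{1144 - -989} - 1289 = \sqrt{1144 + \left(1000 - 11\right)} - 1289 = \sqrt{1144 + 989} - 1289 = \sqrt{2133} - 1289 = 3 \sqrt{237} - 1289 = -1289 + 3 \sqrt{237}$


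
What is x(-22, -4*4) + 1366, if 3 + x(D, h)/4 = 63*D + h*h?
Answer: -3166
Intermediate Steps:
x(D, h) = -12 + 4*h² + 252*D (x(D, h) = -12 + 4*(63*D + h*h) = -12 + 4*(63*D + h²) = -12 + 4*(h² + 63*D) = -12 + (4*h² + 252*D) = -12 + 4*h² + 252*D)
x(-22, -4*4) + 1366 = (-12 + 4*(-4*4)² + 252*(-22)) + 1366 = (-12 + 4*(-16)² - 5544) + 1366 = (-12 + 4*256 - 5544) + 1366 = (-12 + 1024 - 5544) + 1366 = -4532 + 1366 = -3166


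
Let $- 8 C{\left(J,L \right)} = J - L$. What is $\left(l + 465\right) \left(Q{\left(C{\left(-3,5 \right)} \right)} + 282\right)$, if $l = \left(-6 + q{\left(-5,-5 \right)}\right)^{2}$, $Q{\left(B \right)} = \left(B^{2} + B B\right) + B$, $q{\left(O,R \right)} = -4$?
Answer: $161025$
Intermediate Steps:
$C{\left(J,L \right)} = - \frac{J}{8} + \frac{L}{8}$ ($C{\left(J,L \right)} = - \frac{J - L}{8} = - \frac{J}{8} + \frac{L}{8}$)
$Q{\left(B \right)} = B + 2 B^{2}$ ($Q{\left(B \right)} = \left(B^{2} + B^{2}\right) + B = 2 B^{2} + B = B + 2 B^{2}$)
$l = 100$ ($l = \left(-6 - 4\right)^{2} = \left(-10\right)^{2} = 100$)
$\left(l + 465\right) \left(Q{\left(C{\left(-3,5 \right)} \right)} + 282\right) = \left(100 + 465\right) \left(\left(\left(- \frac{1}{8}\right) \left(-3\right) + \frac{1}{8} \cdot 5\right) \left(1 + 2 \left(\left(- \frac{1}{8}\right) \left(-3\right) + \frac{1}{8} \cdot 5\right)\right) + 282\right) = 565 \left(\left(\frac{3}{8} + \frac{5}{8}\right) \left(1 + 2 \left(\frac{3}{8} + \frac{5}{8}\right)\right) + 282\right) = 565 \left(1 \left(1 + 2 \cdot 1\right) + 282\right) = 565 \left(1 \left(1 + 2\right) + 282\right) = 565 \left(1 \cdot 3 + 282\right) = 565 \left(3 + 282\right) = 565 \cdot 285 = 161025$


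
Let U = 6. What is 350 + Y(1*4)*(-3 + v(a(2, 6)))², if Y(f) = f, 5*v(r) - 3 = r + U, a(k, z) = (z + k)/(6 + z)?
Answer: 79774/225 ≈ 354.55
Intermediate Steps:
a(k, z) = (k + z)/(6 + z)
v(r) = 9/5 + r/5 (v(r) = ⅗ + (r + 6)/5 = ⅗ + (6 + r)/5 = ⅗ + (6/5 + r/5) = 9/5 + r/5)
350 + Y(1*4)*(-3 + v(a(2, 6)))² = 350 + (1*4)*(-3 + (9/5 + ((2 + 6)/(6 + 6))/5))² = 350 + 4*(-3 + (9/5 + (8/12)/5))² = 350 + 4*(-3 + (9/5 + ((1/12)*8)/5))² = 350 + 4*(-3 + (9/5 + (⅕)*(⅔)))² = 350 + 4*(-3 + (9/5 + 2/15))² = 350 + 4*(-3 + 29/15)² = 350 + 4*(-16/15)² = 350 + 4*(256/225) = 350 + 1024/225 = 79774/225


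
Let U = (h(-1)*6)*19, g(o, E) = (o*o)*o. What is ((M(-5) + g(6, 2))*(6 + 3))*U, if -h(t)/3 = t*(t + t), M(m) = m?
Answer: -1298916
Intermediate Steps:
g(o, E) = o³ (g(o, E) = o²*o = o³)
h(t) = -6*t² (h(t) = -3*t*(t + t) = -3*t*2*t = -6*t²)
U = -684 (U = (-6*(-1)²*6)*19 = (-6*1*6)*19 = -6*6*19 = -36*19 = -684)
((M(-5) + g(6, 2))*(6 + 3))*U = ((-5 + 6³)*(6 + 3))*(-684) = ((-5 + 216)*9)*(-684) = (211*9)*(-684) = 1899*(-684) = -1298916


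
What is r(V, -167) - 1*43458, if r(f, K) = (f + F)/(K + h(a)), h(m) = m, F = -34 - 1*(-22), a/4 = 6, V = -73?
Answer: -6214409/143 ≈ -43457.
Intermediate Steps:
a = 24 (a = 4*6 = 24)
F = -12 (F = -34 + 22 = -12)
r(f, K) = (-12 + f)/(24 + K) (r(f, K) = (f - 12)/(K + 24) = (-12 + f)/(24 + K))
r(V, -167) - 1*43458 = (-12 - 73)/(24 - 167) - 1*43458 = -85/(-143) - 43458 = -1/143*(-85) - 43458 = 85/143 - 43458 = -6214409/143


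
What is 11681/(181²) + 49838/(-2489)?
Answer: -1603668709/81542129 ≈ -19.667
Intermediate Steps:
11681/(181²) + 49838/(-2489) = 11681/32761 + 49838*(-1/2489) = 11681*(1/32761) - 49838/2489 = 11681/32761 - 49838/2489 = -1603668709/81542129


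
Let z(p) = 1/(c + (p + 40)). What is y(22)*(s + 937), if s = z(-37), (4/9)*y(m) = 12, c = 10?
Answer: 328914/13 ≈ 25301.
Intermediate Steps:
y(m) = 27 (y(m) = (9/4)*12 = 27)
z(p) = 1/(50 + p) (z(p) = 1/(10 + (p + 40)) = 1/(10 + (40 + p)) = 1/(50 + p))
s = 1/13 (s = 1/(50 - 37) = 1/13 ≈ 0.076923)
y(22)*(s + 937) = 27*(1/13 + 937) = 27*(12182/13) = 328914/13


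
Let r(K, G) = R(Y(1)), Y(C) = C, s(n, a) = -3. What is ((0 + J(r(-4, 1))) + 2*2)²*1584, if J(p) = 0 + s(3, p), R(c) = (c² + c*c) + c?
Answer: 1584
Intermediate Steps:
R(c) = c + 2*c² (R(c) = (c² + c²) + c = 2*c² + c = c + 2*c²)
r(K, G) = 3 (r(K, G) = 1*(1 + 2*1) = 1*(1 + 2) = 1*3 = 3)
J(p) = -3 (J(p) = 0 - 3 = -3)
((0 + J(r(-4, 1))) + 2*2)²*1584 = ((0 - 3) + 2*2)²*1584 = (-3 + 4)²*1584 = 1²*1584 = 1*1584 = 1584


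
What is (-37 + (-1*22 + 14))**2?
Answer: 2025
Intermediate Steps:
(-37 + (-1*22 + 14))**2 = (-37 + (-22 + 14))**2 = (-37 - 8)**2 = (-45)**2 = 2025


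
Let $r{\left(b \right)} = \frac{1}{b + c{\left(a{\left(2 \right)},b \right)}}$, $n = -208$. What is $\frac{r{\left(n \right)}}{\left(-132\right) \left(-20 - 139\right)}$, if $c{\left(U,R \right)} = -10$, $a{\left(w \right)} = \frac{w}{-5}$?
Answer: $- \frac{1}{4575384} \approx -2.1856 \cdot 10^{-7}$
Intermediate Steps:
$a{\left(w \right)} = - \frac{w}{5}$ ($a{\left(w \right)} = w \left(- \frac{1}{5}\right) = - \frac{w}{5}$)
$r{\left(b \right)} = \frac{1}{-10 + b}$ ($r{\left(b \right)} = \frac{1}{b - 10} = \frac{1}{-10 + b}$)
$\frac{r{\left(n \right)}}{\left(-132\right) \left(-20 - 139\right)} = \frac{1}{\left(-10 - 208\right) \left(- 132 \left(-20 - 139\right)\right)} = \frac{1}{\left(-218\right) \left(\left(-132\right) \left(-159\right)\right)} = - \frac{1}{218 \cdot 20988} = \left(- \frac{1}{218}\right) \frac{1}{20988} = - \frac{1}{4575384}$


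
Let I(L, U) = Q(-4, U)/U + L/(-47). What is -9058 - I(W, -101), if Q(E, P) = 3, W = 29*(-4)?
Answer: -43009901/4747 ≈ -9060.4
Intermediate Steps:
W = -116
I(L, U) = 3/U - L/47 (I(L, U) = 3/U + L/(-47) = 3/U + L*(-1/47) = 3/U - L/47)
-9058 - I(W, -101) = -9058 - (3/(-101) - 1/47*(-116)) = -9058 - (3*(-1/101) + 116/47) = -9058 - (-3/101 + 116/47) = -9058 - 1*11575/4747 = -9058 - 11575/4747 = -43009901/4747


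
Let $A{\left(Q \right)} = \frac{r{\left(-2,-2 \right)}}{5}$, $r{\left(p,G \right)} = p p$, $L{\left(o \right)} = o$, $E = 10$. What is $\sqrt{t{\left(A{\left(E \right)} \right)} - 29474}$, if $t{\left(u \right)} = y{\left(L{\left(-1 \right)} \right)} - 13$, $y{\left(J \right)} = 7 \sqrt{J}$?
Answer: $\sqrt{-29487 + 7 i} \approx 0.02 + 171.72 i$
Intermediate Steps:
$r{\left(p,G \right)} = p^{2}$
$A{\left(Q \right)} = \frac{4}{5}$ ($A{\left(Q \right)} = \frac{\left(-2\right)^{2}}{5} = 4 \cdot \frac{1}{5} = \frac{4}{5}$)
$t{\left(u \right)} = -13 + 7 i$ ($t{\left(u \right)} = 7 \sqrt{-1} - 13 = 7 i - 13 = -13 + 7 i$)
$\sqrt{t{\left(A{\left(E \right)} \right)} - 29474} = \sqrt{\left(-13 + 7 i\right) - 29474} = \sqrt{-29487 + 7 i}$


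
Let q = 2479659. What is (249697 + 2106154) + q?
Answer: 4835510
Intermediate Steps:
(249697 + 2106154) + q = (249697 + 2106154) + 2479659 = 2355851 + 2479659 = 4835510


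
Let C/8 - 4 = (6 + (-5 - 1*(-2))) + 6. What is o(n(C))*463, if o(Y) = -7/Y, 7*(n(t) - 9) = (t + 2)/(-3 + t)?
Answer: -2291387/6469 ≈ -354.21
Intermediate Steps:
C = 104 (C = 32 + 8*((6 + (-5 - 1*(-2))) + 6) = 32 + 8*((6 + (-5 + 2)) + 6) = 32 + 8*((6 - 3) + 6) = 32 + 8*(3 + 6) = 32 + 8*9 = 32 + 72 = 104)
n(t) = 9 + (2 + t)/(7*(-3 + t)) (n(t) = 9 + ((t + 2)/(-3 + t))/7 = 9 + ((2 + t)/(-3 + t))/7 = 9 + (2 + t)/(7*(-3 + t)))
o(n(C))*463 = -7*7*(-3 + 104)/(-187 + 64*104)*463 = -7*707/(-187 + 6656)*463 = -7/((1/7)*(1/101)*6469)*463 = -7/6469/707*463 = -7*707/6469*463 = -4949/6469*463 = -2291387/6469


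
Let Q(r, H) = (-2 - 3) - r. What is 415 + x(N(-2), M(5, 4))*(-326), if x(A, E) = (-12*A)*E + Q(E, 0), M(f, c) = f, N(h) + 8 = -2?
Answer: -191925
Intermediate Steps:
Q(r, H) = -5 - r
N(h) = -10 (N(h) = -8 - 2 = -10)
x(A, E) = -5 - E - 12*A*E (x(A, E) = (-12*A)*E + (-5 - E) = -12*A*E + (-5 - E) = -5 - E - 12*A*E)
415 + x(N(-2), M(5, 4))*(-326) = 415 + (-5 - 1*5 - 12*(-10)*5)*(-326) = 415 + (-5 - 5 + 600)*(-326) = 415 + 590*(-326) = 415 - 192340 = -191925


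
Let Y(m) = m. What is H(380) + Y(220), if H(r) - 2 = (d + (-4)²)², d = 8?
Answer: 798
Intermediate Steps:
H(r) = 578 (H(r) = 2 + (8 + (-4)²)² = 2 + (8 + 16)² = 2 + 24² = 2 + 576 = 578)
H(380) + Y(220) = 578 + 220 = 798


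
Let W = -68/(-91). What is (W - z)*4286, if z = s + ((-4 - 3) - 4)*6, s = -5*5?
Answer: 35783814/91 ≈ 3.9323e+5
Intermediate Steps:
s = -25
W = 68/91 (W = -68*(-1/91) = 68/91 ≈ 0.74725)
z = -91 (z = -25 + ((-4 - 3) - 4)*6 = -25 + (-7 - 4)*6 = -25 - 11*6 = -25 - 66 = -91)
(W - z)*4286 = (68/91 - 1*(-91))*4286 = (68/91 + 91)*4286 = (8349/91)*4286 = 35783814/91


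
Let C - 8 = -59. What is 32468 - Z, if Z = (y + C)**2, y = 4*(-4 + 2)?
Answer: 28987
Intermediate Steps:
C = -51 (C = 8 - 59 = -51)
y = -8 (y = 4*(-2) = -8)
Z = 3481 (Z = (-8 - 51)**2 = (-59)**2 = 3481)
32468 - Z = 32468 - 1*3481 = 32468 - 3481 = 28987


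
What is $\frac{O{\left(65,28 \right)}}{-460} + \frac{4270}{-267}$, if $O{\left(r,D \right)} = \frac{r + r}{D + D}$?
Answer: $- \frac{11002991}{687792} \approx -15.998$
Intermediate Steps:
$O{\left(r,D \right)} = \frac{r}{D}$ ($O{\left(r,D \right)} = \frac{2 r}{2 D} = 2 r \frac{1}{2 D} = \frac{r}{D}$)
$\frac{O{\left(65,28 \right)}}{-460} + \frac{4270}{-267} = \frac{65 \cdot \frac{1}{28}}{-460} + \frac{4270}{-267} = 65 \cdot \frac{1}{28} \left(- \frac{1}{460}\right) + 4270 \left(- \frac{1}{267}\right) = \frac{65}{28} \left(- \frac{1}{460}\right) - \frac{4270}{267} = - \frac{13}{2576} - \frac{4270}{267} = - \frac{11002991}{687792}$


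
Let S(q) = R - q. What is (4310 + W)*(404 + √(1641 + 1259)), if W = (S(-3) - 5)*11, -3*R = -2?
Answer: 5205944/3 + 128860*√29/3 ≈ 1.9666e+6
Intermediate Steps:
R = ⅔ (R = -⅓*(-2) = ⅔ ≈ 0.66667)
S(q) = ⅔ - q
W = -44/3 (W = ((⅔ - 1*(-3)) - 5)*11 = ((⅔ + 3) - 5)*11 = (11/3 - 5)*11 = -4/3*11 = -44/3 ≈ -14.667)
(4310 + W)*(404 + √(1641 + 1259)) = (4310 - 44/3)*(404 + √(1641 + 1259)) = 12886*(404 + √2900)/3 = 12886*(404 + 10*√29)/3 = 5205944/3 + 128860*√29/3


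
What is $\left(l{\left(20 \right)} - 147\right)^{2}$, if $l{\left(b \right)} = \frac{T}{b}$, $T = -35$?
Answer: $\frac{354025}{16} \approx 22127.0$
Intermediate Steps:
$l{\left(b \right)} = - \frac{35}{b}$
$\left(l{\left(20 \right)} - 147\right)^{2} = \left(- \frac{35}{20} - 147\right)^{2} = \left(\left(-35\right) \frac{1}{20} - 147\right)^{2} = \left(- \frac{7}{4} - 147\right)^{2} = \left(- \frac{595}{4}\right)^{2} = \frac{354025}{16}$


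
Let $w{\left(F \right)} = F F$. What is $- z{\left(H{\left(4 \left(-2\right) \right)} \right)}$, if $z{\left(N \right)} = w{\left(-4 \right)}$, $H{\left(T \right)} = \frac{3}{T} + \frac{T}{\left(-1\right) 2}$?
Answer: $-16$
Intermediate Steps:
$H{\left(T \right)} = \frac{3}{T} - \frac{T}{2}$ ($H{\left(T \right)} = \frac{3}{T} + \frac{T}{-2} = \frac{3}{T} + T \left(- \frac{1}{2}\right) = \frac{3}{T} - \frac{T}{2}$)
$w{\left(F \right)} = F^{2}$
$z{\left(N \right)} = 16$ ($z{\left(N \right)} = \left(-4\right)^{2} = 16$)
$- z{\left(H{\left(4 \left(-2\right) \right)} \right)} = \left(-1\right) 16 = -16$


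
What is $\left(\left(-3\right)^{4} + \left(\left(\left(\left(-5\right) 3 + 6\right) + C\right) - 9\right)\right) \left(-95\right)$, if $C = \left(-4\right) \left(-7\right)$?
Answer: $-8645$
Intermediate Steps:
$C = 28$
$\left(\left(-3\right)^{4} + \left(\left(\left(\left(-5\right) 3 + 6\right) + C\right) - 9\right)\right) \left(-95\right) = \left(\left(-3\right)^{4} + \left(\left(\left(\left(-5\right) 3 + 6\right) + 28\right) - 9\right)\right) \left(-95\right) = \left(81 + \left(\left(\left(-15 + 6\right) + 28\right) - 9\right)\right) \left(-95\right) = \left(81 + \left(\left(-9 + 28\right) - 9\right)\right) \left(-95\right) = \left(81 + \left(19 - 9\right)\right) \left(-95\right) = \left(81 + 10\right) \left(-95\right) = 91 \left(-95\right) = -8645$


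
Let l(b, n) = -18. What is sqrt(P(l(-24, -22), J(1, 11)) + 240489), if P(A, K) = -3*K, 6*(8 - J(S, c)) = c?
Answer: sqrt(961882)/2 ≈ 490.38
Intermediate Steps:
J(S, c) = 8 - c/6
sqrt(P(l(-24, -22), J(1, 11)) + 240489) = sqrt(-3*(8 - 1/6*11) + 240489) = sqrt(-3*(8 - 11/6) + 240489) = sqrt(-3*37/6 + 240489) = sqrt(-37/2 + 240489) = sqrt(480941/2) = sqrt(961882)/2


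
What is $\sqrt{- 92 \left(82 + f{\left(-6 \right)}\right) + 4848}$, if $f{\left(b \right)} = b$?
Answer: $4 i \sqrt{134} \approx 46.303 i$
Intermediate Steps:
$\sqrt{- 92 \left(82 + f{\left(-6 \right)}\right) + 4848} = \sqrt{- 92 \left(82 - 6\right) + 4848} = \sqrt{\left(-92\right) 76 + 4848} = \sqrt{-6992 + 4848} = \sqrt{-2144} = 4 i \sqrt{134}$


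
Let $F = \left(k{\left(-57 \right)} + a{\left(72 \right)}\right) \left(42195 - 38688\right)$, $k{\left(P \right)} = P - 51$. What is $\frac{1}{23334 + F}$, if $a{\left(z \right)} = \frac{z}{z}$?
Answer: $- \frac{1}{351915} \approx -2.8416 \cdot 10^{-6}$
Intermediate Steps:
$a{\left(z \right)} = 1$
$k{\left(P \right)} = -51 + P$
$F = -375249$ ($F = \left(\left(-51 - 57\right) + 1\right) \left(42195 - 38688\right) = \left(-108 + 1\right) \left(42195 - 38688\right) = \left(-107\right) 3507 = -375249$)
$\frac{1}{23334 + F} = \frac{1}{23334 - 375249} = \frac{1}{-351915} = - \frac{1}{351915}$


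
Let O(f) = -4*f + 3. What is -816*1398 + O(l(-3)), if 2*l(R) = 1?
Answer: -1140767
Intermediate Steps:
l(R) = ½ (l(R) = (½)*1 = ½)
O(f) = 3 - 4*f
-816*1398 + O(l(-3)) = -816*1398 + (3 - 4*½) = -1140768 + (3 - 2) = -1140768 + 1 = -1140767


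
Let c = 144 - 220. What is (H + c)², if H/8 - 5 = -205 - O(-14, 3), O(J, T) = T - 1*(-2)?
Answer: 2944656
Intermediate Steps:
O(J, T) = 2 + T (O(J, T) = T + 2 = 2 + T)
H = -1640 (H = 40 + 8*(-205 - (2 + 3)) = 40 + 8*(-205 - 1*5) = 40 + 8*(-205 - 5) = 40 + 8*(-210) = 40 - 1680 = -1640)
c = -76
(H + c)² = (-1640 - 76)² = (-1716)² = 2944656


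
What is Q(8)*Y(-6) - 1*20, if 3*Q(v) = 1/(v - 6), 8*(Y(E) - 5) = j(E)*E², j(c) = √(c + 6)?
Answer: -115/6 ≈ -19.167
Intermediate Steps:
j(c) = √(6 + c)
Y(E) = 5 + E²*√(6 + E)/8 (Y(E) = 5 + (√(6 + E)*E²)/8 = 5 + (E²*√(6 + E))/8 = 5 + E²*√(6 + E)/8)
Q(v) = 1/(3*(-6 + v)) (Q(v) = 1/(3*(v - 6)) = 1/(3*(-6 + v)))
Q(8)*Y(-6) - 1*20 = (1/(3*(-6 + 8)))*(5 + (⅛)*(-6)²*√(6 - 6)) - 1*20 = ((⅓)/2)*(5 + (⅛)*36*√0) - 20 = ((⅓)*(½))*(5 + (⅛)*36*0) - 20 = (5 + 0)/6 - 20 = (⅙)*5 - 20 = ⅚ - 20 = -115/6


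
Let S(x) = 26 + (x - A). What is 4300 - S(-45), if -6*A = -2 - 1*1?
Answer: 8639/2 ≈ 4319.5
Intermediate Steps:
A = ½ (A = -(-2 - 1*1)/6 = -(-2 - 1)/6 = -⅙*(-3) = ½ ≈ 0.50000)
S(x) = 51/2 + x (S(x) = 26 + (x - 1*½) = 26 + (x - ½) = 26 + (-½ + x) = 51/2 + x)
4300 - S(-45) = 4300 - (51/2 - 45) = 4300 - 1*(-39/2) = 4300 + 39/2 = 8639/2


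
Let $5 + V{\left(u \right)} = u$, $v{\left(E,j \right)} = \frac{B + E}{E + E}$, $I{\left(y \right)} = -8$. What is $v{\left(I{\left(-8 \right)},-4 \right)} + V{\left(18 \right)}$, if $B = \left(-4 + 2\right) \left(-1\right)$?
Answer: $\frac{107}{8} \approx 13.375$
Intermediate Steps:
$B = 2$ ($B = \left(-2\right) \left(-1\right) = 2$)
$v{\left(E,j \right)} = \frac{2 + E}{2 E}$ ($v{\left(E,j \right)} = \frac{2 + E}{E + E} = \frac{2 + E}{2 E}$)
$V{\left(u \right)} = -5 + u$
$v{\left(I{\left(-8 \right)},-4 \right)} + V{\left(18 \right)} = \frac{2 - 8}{2 \left(-8\right)} + \left(-5 + 18\right) = \frac{1}{2} \left(- \frac{1}{8}\right) \left(-6\right) + 13 = \frac{3}{8} + 13 = \frac{107}{8}$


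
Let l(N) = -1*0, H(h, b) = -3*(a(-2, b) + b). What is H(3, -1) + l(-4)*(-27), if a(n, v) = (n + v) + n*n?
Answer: 0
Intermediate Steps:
a(n, v) = n + v + n**2 (a(n, v) = (n + v) + n**2 = n + v + n**2)
H(h, b) = -6 - 6*b (H(h, b) = -3*((-2 + b + (-2)**2) + b) = -3*((-2 + b + 4) + b) = -3*((2 + b) + b) = -3*(2 + 2*b) = -6 - 6*b)
l(N) = 0
H(3, -1) + l(-4)*(-27) = (-6 - 6*(-1)) + 0*(-27) = (-6 + 6) + 0 = 0 + 0 = 0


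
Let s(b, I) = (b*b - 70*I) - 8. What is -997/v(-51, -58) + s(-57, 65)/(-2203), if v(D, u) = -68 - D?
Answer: 2218644/37451 ≈ 59.241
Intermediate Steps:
s(b, I) = -8 + b² - 70*I (s(b, I) = (b² - 70*I) - 8 = -8 + b² - 70*I)
-997/v(-51, -58) + s(-57, 65)/(-2203) = -997/(-68 - 1*(-51)) + (-8 + (-57)² - 70*65)/(-2203) = -997/(-68 + 51) + (-8 + 3249 - 4550)*(-1/2203) = -997/(-17) - 1309*(-1/2203) = -997*(-1/17) + 1309/2203 = 997/17 + 1309/2203 = 2218644/37451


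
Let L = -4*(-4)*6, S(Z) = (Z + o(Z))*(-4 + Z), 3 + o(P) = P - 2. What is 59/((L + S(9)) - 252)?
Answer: -59/91 ≈ -0.64835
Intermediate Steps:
o(P) = -5 + P (o(P) = -3 + (P - 2) = -3 + (-2 + P) = -5 + P)
S(Z) = (-5 + 2*Z)*(-4 + Z) (S(Z) = (Z + (-5 + Z))*(-4 + Z) = (-5 + 2*Z)*(-4 + Z))
L = 96 (L = 16*6 = 96)
59/((L + S(9)) - 252) = 59/((96 + (20 - 13*9 + 2*9**2)) - 252) = 59/((96 + (20 - 117 + 2*81)) - 252) = 59/((96 + (20 - 117 + 162)) - 252) = 59/((96 + 65) - 252) = 59/(161 - 252) = 59/(-91) = 59*(-1/91) = -59/91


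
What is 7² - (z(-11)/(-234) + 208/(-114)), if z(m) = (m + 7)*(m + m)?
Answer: 113819/2223 ≈ 51.201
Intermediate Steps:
z(m) = 2*m*(7 + m) (z(m) = (7 + m)*(2*m) = 2*m*(7 + m))
7² - (z(-11)/(-234) + 208/(-114)) = 7² - ((2*(-11)*(7 - 11))/(-234) + 208/(-114)) = 49 - ((2*(-11)*(-4))*(-1/234) + 208*(-1/114)) = 49 - (88*(-1/234) - 104/57) = 49 - (-44/117 - 104/57) = 49 - 1*(-4892/2223) = 49 + 4892/2223 = 113819/2223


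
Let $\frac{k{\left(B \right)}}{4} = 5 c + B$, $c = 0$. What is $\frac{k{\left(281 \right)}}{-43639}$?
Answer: $- \frac{1124}{43639} \approx -0.025757$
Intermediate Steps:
$k{\left(B \right)} = 4 B$ ($k{\left(B \right)} = 4 \left(5 \cdot 0 + B\right) = 4 \left(0 + B\right) = 4 B$)
$\frac{k{\left(281 \right)}}{-43639} = \frac{4 \cdot 281}{-43639} = 1124 \left(- \frac{1}{43639}\right) = - \frac{1124}{43639}$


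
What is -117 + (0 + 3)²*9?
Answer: -36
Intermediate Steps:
-117 + (0 + 3)²*9 = -117 + 3²*9 = -117 + 9*9 = -117 + 81 = -36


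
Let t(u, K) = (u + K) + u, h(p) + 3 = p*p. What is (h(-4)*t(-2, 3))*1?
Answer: -13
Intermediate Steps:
h(p) = -3 + p**2 (h(p) = -3 + p*p = -3 + p**2)
t(u, K) = K + 2*u (t(u, K) = (K + u) + u = K + 2*u)
(h(-4)*t(-2, 3))*1 = ((-3 + (-4)**2)*(3 + 2*(-2)))*1 = ((-3 + 16)*(3 - 4))*1 = (13*(-1))*1 = -13*1 = -13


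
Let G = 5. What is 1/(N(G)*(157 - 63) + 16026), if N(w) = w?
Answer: 1/16496 ≈ 6.0621e-5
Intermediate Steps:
1/(N(G)*(157 - 63) + 16026) = 1/(5*(157 - 63) + 16026) = 1/(5*94 + 16026) = 1/(470 + 16026) = 1/16496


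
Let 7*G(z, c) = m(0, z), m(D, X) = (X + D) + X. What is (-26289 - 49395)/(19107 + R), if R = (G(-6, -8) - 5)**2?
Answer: -927129/234613 ≈ -3.9517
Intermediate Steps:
m(D, X) = D + 2*X (m(D, X) = (D + X) + X = D + 2*X)
G(z, c) = 2*z/7 (G(z, c) = (0 + 2*z)/7 = (2*z)/7 = 2*z/7)
R = 2209/49 (R = ((2/7)*(-6) - 5)**2 = (-12/7 - 5)**2 = (-47/7)**2 = 2209/49 ≈ 45.082)
(-26289 - 49395)/(19107 + R) = (-26289 - 49395)/(19107 + 2209/49) = -75684/938452/49 = -75684*49/938452 = -927129/234613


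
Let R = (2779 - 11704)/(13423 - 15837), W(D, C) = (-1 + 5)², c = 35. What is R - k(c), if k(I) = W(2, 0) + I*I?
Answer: -175697/142 ≈ -1237.3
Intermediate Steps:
W(D, C) = 16 (W(D, C) = 4² = 16)
R = 525/142 (R = -8925/(-2414) = -8925*(-1/2414) = 525/142 ≈ 3.6972)
k(I) = 16 + I² (k(I) = 16 + I*I = 16 + I²)
R - k(c) = 525/142 - (16 + 35²) = 525/142 - (16 + 1225) = 525/142 - 1*1241 = 525/142 - 1241 = -175697/142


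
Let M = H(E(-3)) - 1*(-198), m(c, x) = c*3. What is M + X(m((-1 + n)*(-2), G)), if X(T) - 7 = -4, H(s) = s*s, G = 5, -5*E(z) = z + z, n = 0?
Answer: 5061/25 ≈ 202.44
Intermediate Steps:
E(z) = -2*z/5 (E(z) = -(z + z)/5 = -2*z/5)
m(c, x) = 3*c
H(s) = s²
X(T) = 3 (X(T) = 7 - 4 = 3)
M = 4986/25 (M = (-⅖*(-3))² - 1*(-198) = (6/5)² + 198 = 36/25 + 198 = 4986/25 ≈ 199.44)
M + X(m((-1 + n)*(-2), G)) = 4986/25 + 3 = 5061/25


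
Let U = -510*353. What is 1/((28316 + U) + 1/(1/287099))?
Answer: 1/135385 ≈ 7.3863e-6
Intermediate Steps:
U = -180030
1/((28316 + U) + 1/(1/287099)) = 1/((28316 - 180030) + 1/(1/287099)) = 1/(-151714 + 1/(1/287099)) = 1/(-151714 + 287099) = 1/135385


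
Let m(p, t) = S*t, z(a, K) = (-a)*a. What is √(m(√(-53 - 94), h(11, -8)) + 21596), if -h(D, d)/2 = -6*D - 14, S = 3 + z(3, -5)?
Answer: 2*√5159 ≈ 143.65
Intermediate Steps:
z(a, K) = -a²
S = -6 (S = 3 - 1*3² = 3 - 1*9 = 3 - 9 = -6)
h(D, d) = 28 + 12*D (h(D, d) = -2*(-6*D - 14) = -2*(-14 - 6*D) = 28 + 12*D)
m(p, t) = -6*t
√(m(√(-53 - 94), h(11, -8)) + 21596) = √(-6*(28 + 12*11) + 21596) = √(-6*(28 + 132) + 21596) = √(-6*160 + 21596) = √(-960 + 21596) = √20636 = 2*√5159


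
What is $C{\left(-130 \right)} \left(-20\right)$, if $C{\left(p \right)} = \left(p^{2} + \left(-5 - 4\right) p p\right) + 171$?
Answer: $2700580$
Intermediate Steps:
$C{\left(p \right)} = 171 - 8 p^{2}$ ($C{\left(p \right)} = \left(p^{2} + - 9 p p\right) + 171 = \left(p^{2} - 9 p^{2}\right) + 171 = - 8 p^{2} + 171 = 171 - 8 p^{2}$)
$C{\left(-130 \right)} \left(-20\right) = \left(171 - 8 \left(-130\right)^{2}\right) \left(-20\right) = \left(171 - 135200\right) \left(-20\right) = \left(-135029\right) \left(-20\right) = 2700580$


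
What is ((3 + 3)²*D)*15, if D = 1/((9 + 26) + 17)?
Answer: 135/13 ≈ 10.385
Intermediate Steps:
D = 1/52 (D = 1/(35 + 17) = 1/52 ≈ 0.019231)
((3 + 3)²*D)*15 = ((3 + 3)²*(1/52))*15 = (6²*(1/52))*15 = (36*(1/52))*15 = (9/13)*15 = 135/13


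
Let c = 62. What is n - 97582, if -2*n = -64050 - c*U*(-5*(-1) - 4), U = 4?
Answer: -65433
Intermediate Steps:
n = 32149 (n = -(-64050 - 62*4*(-5*(-1) - 4))/2 = -(-64050 - 248*(5 - 4))/2 = -(-64050 - 248)/2 = -½*(-64298) = 32149)
n - 97582 = 32149 - 97582 = -65433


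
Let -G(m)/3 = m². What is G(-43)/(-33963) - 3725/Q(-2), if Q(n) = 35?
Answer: -8421202/79247 ≈ -106.27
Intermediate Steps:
G(m) = -3*m²
G(-43)/(-33963) - 3725/Q(-2) = -3*(-43)²/(-33963) - 3725/35 = -3*1849*(-1/33963) - 3725*1/35 = -5547*(-1/33963) - 745/7 = 1849/11321 - 745/7 = -8421202/79247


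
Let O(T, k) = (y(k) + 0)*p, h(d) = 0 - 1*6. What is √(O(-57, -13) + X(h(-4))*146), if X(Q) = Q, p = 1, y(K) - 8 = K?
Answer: I*√881 ≈ 29.682*I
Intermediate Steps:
h(d) = -6 (h(d) = 0 - 6 = -6)
y(K) = 8 + K
O(T, k) = 8 + k (O(T, k) = ((8 + k) + 0)*1 = (8 + k)*1 = 8 + k)
√(O(-57, -13) + X(h(-4))*146) = √((8 - 13) - 6*146) = √(-5 - 876) = √(-881) = I*√881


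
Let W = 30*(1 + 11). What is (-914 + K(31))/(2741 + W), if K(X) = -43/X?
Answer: -28377/96131 ≈ -0.29519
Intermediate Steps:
W = 360 (W = 30*12 = 360)
(-914 + K(31))/(2741 + W) = (-914 - 43/31)/(2741 + 360) = (-914 - 43*1/31)/3101 = (-914 - 43/31)*(1/3101) = -28377/31*1/3101 = -28377/96131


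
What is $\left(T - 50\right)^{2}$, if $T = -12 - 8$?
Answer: $4900$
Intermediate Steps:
$T = -20$
$\left(T - 50\right)^{2} = \left(-20 - 50\right)^{2} = \left(-70\right)^{2} = 4900$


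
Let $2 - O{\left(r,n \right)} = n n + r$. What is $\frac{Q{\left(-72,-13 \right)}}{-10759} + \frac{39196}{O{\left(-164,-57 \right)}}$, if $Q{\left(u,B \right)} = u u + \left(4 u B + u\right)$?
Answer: $- \frac{449012812}{33169997} \approx -13.537$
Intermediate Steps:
$O{\left(r,n \right)} = 2 - r - n^{2}$ ($O{\left(r,n \right)} = 2 - \left(n n + r\right) = 2 - \left(n^{2} + r\right) = 2 - \left(r + n^{2}\right) = 2 - r - n^{2}$)
$Q{\left(u,B \right)} = u + u^{2} + 4 B u$ ($Q{\left(u,B \right)} = u^{2} + \left(4 B u + u\right) = u^{2} + \left(u + 4 B u\right) = u + u^{2} + 4 B u$)
$\frac{Q{\left(-72,-13 \right)}}{-10759} + \frac{39196}{O{\left(-164,-57 \right)}} = \frac{\left(-72\right) \left(1 - 72 + 4 \left(-13\right)\right)}{-10759} + \frac{39196}{2 - -164 - \left(-57\right)^{2}} = - 72 \left(1 - 72 - 52\right) \left(- \frac{1}{10759}\right) + \frac{39196}{2 + 164 - 3249} = \left(-72\right) \left(-123\right) \left(- \frac{1}{10759}\right) + \frac{39196}{2 + 164 - 3249} = 8856 \left(- \frac{1}{10759}\right) + \frac{39196}{-3083} = - \frac{8856}{10759} + 39196 \left(- \frac{1}{3083}\right) = - \frac{8856}{10759} - \frac{39196}{3083} = - \frac{449012812}{33169997}$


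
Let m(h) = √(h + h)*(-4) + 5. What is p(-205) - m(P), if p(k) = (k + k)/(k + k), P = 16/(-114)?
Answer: -4 + 16*I*√57/57 ≈ -4.0 + 2.1193*I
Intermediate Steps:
P = -8/57 (P = 16*(-1/114) = -8/57 ≈ -0.14035)
p(k) = 1 (p(k) = (2*k)/((2*k)) = (2*k)*(1/(2*k)) = 1)
m(h) = 5 - 4*√2*√h (m(h) = √(2*h)*(-4) + 5 = (√2*√h)*(-4) + 5 = -4*√2*√h + 5 = 5 - 4*√2*√h)
p(-205) - m(P) = 1 - (5 - 4*√2*√(-8/57)) = 1 - (5 - 4*√2*2*I*√114/57) = 1 - (5 - 16*I*√57/57) = 1 + (-5 + 16*I*√57/57) = -4 + 16*I*√57/57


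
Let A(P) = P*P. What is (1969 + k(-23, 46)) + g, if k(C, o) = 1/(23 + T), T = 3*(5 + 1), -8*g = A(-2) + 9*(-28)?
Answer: 82001/41 ≈ 2000.0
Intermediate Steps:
A(P) = P**2
g = 31 (g = -((-2)**2 + 9*(-28))/8 = -(4 - 252)/8 = -1/8*(-248) = 31)
T = 18 (T = 3*6 = 18)
k(C, o) = 1/41 (k(C, o) = 1/(23 + 18) = 1/41)
(1969 + k(-23, 46)) + g = (1969 + 1/41) + 31 = 80730/41 + 31 = 82001/41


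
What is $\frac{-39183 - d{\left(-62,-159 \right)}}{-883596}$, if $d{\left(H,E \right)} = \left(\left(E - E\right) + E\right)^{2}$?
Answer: $\frac{5372}{73633} \approx 0.072956$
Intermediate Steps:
$d{\left(H,E \right)} = E^{2}$ ($d{\left(H,E \right)} = \left(0 + E\right)^{2} = E^{2}$)
$\frac{-39183 - d{\left(-62,-159 \right)}}{-883596} = \frac{-39183 - \left(-159\right)^{2}}{-883596} = \left(-39183 - 25281\right) \left(- \frac{1}{883596}\right) = \left(-64464\right) \left(- \frac{1}{883596}\right) = \frac{5372}{73633}$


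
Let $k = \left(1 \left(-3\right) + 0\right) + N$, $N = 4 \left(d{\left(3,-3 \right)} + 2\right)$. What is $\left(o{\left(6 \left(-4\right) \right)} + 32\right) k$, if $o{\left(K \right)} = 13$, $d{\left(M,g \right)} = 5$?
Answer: $1125$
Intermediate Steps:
$N = 28$ ($N = 4 \left(5 + 2\right) = 4 \cdot 7 = 28$)
$k = 25$ ($k = \left(1 \left(-3\right) + 0\right) + 28 = \left(-3 + 0\right) + 28 = -3 + 28 = 25$)
$\left(o{\left(6 \left(-4\right) \right)} + 32\right) k = \left(13 + 32\right) 25 = 45 \cdot 25 = 1125$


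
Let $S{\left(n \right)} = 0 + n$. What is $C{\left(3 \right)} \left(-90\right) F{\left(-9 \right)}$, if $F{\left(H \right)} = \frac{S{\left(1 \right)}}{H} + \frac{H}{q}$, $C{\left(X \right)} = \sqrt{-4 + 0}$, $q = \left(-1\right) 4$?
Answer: $- 385 i \approx - 385.0 i$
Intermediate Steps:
$S{\left(n \right)} = n$
$q = -4$
$C{\left(X \right)} = 2 i$ ($C{\left(X \right)} = \sqrt{-4} = 2 i$)
$F{\left(H \right)} = \frac{1}{H} - \frac{H}{4}$ ($F{\left(H \right)} = 1 \frac{1}{H} + \frac{H}{-4} = \frac{1}{H} + H \left(- \frac{1}{4}\right) = \frac{1}{H} - \frac{H}{4}$)
$C{\left(3 \right)} \left(-90\right) F{\left(-9 \right)} = 2 i \left(-90\right) \left(\frac{1}{-9} - - \frac{9}{4}\right) = - 180 i \left(- \frac{1}{9} + \frac{9}{4}\right) = - 180 i \frac{77}{36} = - 385 i$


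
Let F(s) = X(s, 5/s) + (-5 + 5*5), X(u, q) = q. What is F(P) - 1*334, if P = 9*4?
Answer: -11299/36 ≈ -313.86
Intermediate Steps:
P = 36
F(s) = 20 + 5/s (F(s) = 5/s + (-5 + 5*5) = 5/s + (-5 + 25) = 5/s + 20 = 20 + 5/s)
F(P) - 1*334 = (20 + 5/36) - 1*334 = (20 + 5*(1/36)) - 334 = (20 + 5/36) - 334 = 725/36 - 334 = -11299/36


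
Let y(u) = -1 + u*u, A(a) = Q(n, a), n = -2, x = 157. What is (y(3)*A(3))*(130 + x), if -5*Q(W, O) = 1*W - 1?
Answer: 6888/5 ≈ 1377.6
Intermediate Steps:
Q(W, O) = 1/5 - W/5 (Q(W, O) = -(1*W - 1)/5 = -(W - 1)/5 = -(-1 + W)/5 = 1/5 - W/5)
A(a) = 3/5 (A(a) = 1/5 - 1/5*(-2) = 1/5 + 2/5 = 3/5)
y(u) = -1 + u**2
(y(3)*A(3))*(130 + x) = ((-1 + 3**2)*(3/5))*(130 + 157) = ((-1 + 9)*(3/5))*287 = (8*(3/5))*287 = (24/5)*287 = 6888/5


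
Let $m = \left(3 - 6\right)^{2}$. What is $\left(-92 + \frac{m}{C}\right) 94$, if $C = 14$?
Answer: $- \frac{60113}{7} \approx -8587.6$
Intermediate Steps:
$m = 9$ ($m = \left(-3\right)^{2} = 9$)
$\left(-92 + \frac{m}{C}\right) 94 = \left(-92 + \frac{9}{14}\right) 94 = \left(- \frac{1279}{14}\right) 94 = - \frac{60113}{7}$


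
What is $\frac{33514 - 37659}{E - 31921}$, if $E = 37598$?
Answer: $- \frac{4145}{5677} \approx -0.73014$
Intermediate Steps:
$\frac{33514 - 37659}{E - 31921} = \frac{33514 - 37659}{37598 - 31921} = - \frac{4145}{5677}$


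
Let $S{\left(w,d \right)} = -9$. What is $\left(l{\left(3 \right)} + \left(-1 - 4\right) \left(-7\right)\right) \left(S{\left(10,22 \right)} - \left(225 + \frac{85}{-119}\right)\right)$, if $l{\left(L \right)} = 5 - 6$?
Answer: $- \frac{55522}{7} \approx -7931.7$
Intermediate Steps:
$l{\left(L \right)} = -1$ ($l{\left(L \right)} = 5 - 6 = -1$)
$\left(l{\left(3 \right)} + \left(-1 - 4\right) \left(-7\right)\right) \left(S{\left(10,22 \right)} - \left(225 + \frac{85}{-119}\right)\right) = \left(-1 + \left(-1 - 4\right) \left(-7\right)\right) \left(-9 - \left(225 + \frac{85}{-119}\right)\right) = \left(-1 - -35\right) \left(-9 - \frac{1570}{7}\right) = \left(-1 + 35\right) \left(-9 + \left(\frac{5}{7} - 225\right)\right) = 34 \left(-9 - \frac{1570}{7}\right) = 34 \left(- \frac{1633}{7}\right) = - \frac{55522}{7}$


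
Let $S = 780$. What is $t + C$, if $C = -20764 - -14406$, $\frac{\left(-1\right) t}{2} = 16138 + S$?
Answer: $-40194$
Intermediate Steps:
$t = -33836$ ($t = - 2 \left(16138 + 780\right) = \left(-2\right) 16918 = -33836$)
$C = -6358$ ($C = -20764 + 14406 = -6358$)
$t + C = -33836 - 6358 = -40194$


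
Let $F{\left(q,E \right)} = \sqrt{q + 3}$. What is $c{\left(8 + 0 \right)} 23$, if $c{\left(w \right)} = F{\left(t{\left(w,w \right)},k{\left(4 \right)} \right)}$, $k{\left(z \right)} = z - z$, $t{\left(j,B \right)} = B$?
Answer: $23 \sqrt{11} \approx 76.282$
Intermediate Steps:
$k{\left(z \right)} = 0$
$F{\left(q,E \right)} = \sqrt{3 + q}$
$c{\left(w \right)} = \sqrt{3 + w}$
$c{\left(8 + 0 \right)} 23 = \sqrt{3 + \left(8 + 0\right)} 23 = \sqrt{3 + 8} \cdot 23 = \sqrt{11} \cdot 23 = 23 \sqrt{11}$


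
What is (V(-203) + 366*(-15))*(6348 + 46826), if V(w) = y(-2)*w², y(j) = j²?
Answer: 8473064204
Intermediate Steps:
V(w) = 4*w² (V(w) = (-2)²*w² = 4*w²)
(V(-203) + 366*(-15))*(6348 + 46826) = (4*(-203)² + 366*(-15))*(6348 + 46826) = (4*41209 - 5490)*53174 = (164836 - 5490)*53174 = 159346*53174 = 8473064204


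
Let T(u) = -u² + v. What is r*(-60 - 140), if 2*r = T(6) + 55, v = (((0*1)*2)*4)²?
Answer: -1900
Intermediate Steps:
v = 0 (v = ((0*2)*4)² = (0*4)² = 0² = 0)
T(u) = -u² (T(u) = -u² + 0 = -u²)
r = 19/2 (r = (-1*6² + 55)/2 = (-1*36 + 55)/2 = (-36 + 55)/2 = (½)*19 = 19/2 ≈ 9.5000)
r*(-60 - 140) = 19*(-60 - 140)/2 = (19/2)*(-200) = -1900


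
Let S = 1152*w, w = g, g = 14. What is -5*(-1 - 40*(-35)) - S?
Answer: -23123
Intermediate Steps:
w = 14
S = 16128 (S = 1152*14 = 16128)
-5*(-1 - 40*(-35)) - S = -5*(-1 - 40*(-35)) - 1*16128 = -5*(-1 + 1400) - 16128 = -5*1399 - 16128 = -6995 - 16128 = -23123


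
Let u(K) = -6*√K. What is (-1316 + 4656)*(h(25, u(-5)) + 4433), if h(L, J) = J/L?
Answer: 14806220 - 4008*I*√5/5 ≈ 1.4806e+7 - 1792.4*I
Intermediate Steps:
(-1316 + 4656)*(h(25, u(-5)) + 4433) = (-1316 + 4656)*(-6*I*√5/25 + 4433) = 3340*(-6*I*√5*(1/25) + 4433) = 3340*(-6*I*√5/25 + 4433) = 3340*(4433 - 6*I*√5/25) = 14806220 - 4008*I*√5/5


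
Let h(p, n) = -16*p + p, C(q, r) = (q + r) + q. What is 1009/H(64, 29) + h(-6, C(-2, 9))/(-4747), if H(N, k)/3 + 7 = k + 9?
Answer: 4781353/441471 ≈ 10.831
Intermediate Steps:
H(N, k) = 6 + 3*k (H(N, k) = -21 + 3*(k + 9) = -21 + 3*(9 + k) = -21 + (27 + 3*k) = 6 + 3*k)
C(q, r) = r + 2*q
h(p, n) = -15*p
1009/H(64, 29) + h(-6, C(-2, 9))/(-4747) = 1009/(6 + 3*29) - 15*(-6)/(-4747) = 1009/(6 + 87) + 90*(-1/4747) = 1009/93 - 90/4747 = 4781353/441471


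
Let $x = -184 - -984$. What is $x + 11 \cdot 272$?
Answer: $3792$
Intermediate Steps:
$x = 800$ ($x = -184 + 984 = 800$)
$x + 11 \cdot 272 = 800 + 11 \cdot 272 = 800 + 2992 = 3792$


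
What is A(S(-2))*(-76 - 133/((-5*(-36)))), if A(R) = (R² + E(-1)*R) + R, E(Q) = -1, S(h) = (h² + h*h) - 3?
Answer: -69065/36 ≈ -1918.5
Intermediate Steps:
S(h) = -3 + 2*h² (S(h) = (h² + h²) - 3 = 2*h² - 3 = -3 + 2*h²)
A(R) = R² (A(R) = (R² - R) + R = R²)
A(S(-2))*(-76 - 133/((-5*(-36)))) = (-3 + 2*(-2)²)²*(-76 - 133/((-5*(-36)))) = (-3 + 2*4)²*(-76 - 133/180) = (-3 + 8)²*(-76 - 133*1/180) = 5²*(-76 - 133/180) = 25*(-13813/180) = -69065/36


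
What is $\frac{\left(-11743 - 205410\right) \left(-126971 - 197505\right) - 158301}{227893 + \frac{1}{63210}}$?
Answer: $\frac{4453825810691670}{14405116531} \approx 3.0918 \cdot 10^{5}$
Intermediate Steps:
$\frac{\left(-11743 - 205410\right) \left(-126971 - 197505\right) - 158301}{227893 + \frac{1}{63210}} = \frac{\left(-217153\right) \left(-324476\right) - 158301}{227893 + \frac{1}{63210}} = \frac{70460936828 - 158301}{\frac{14405116531}{63210}} = 70460778527 \cdot \frac{63210}{14405116531} = \frac{4453825810691670}{14405116531}$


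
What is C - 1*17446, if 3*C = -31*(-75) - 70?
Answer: -50083/3 ≈ -16694.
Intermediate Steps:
C = 2255/3 (C = (-31*(-75) - 70)/3 = (2325 - 70)/3 = (⅓)*2255 = 2255/3 ≈ 751.67)
C - 1*17446 = 2255/3 - 1*17446 = 2255/3 - 17446 = -50083/3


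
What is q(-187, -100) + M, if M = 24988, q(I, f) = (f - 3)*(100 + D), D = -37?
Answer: 18499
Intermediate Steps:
q(I, f) = -189 + 63*f (q(I, f) = (f - 3)*(100 - 37) = (-3 + f)*63 = -189 + 63*f)
q(-187, -100) + M = (-189 + 63*(-100)) + 24988 = (-189 - 6300) + 24988 = -6489 + 24988 = 18499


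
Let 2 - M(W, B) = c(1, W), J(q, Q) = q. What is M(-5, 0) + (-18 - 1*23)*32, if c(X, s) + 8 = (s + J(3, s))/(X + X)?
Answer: -1301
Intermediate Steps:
c(X, s) = -8 + (3 + s)/(2*X) (c(X, s) = -8 + (s + 3)/(X + X) = -8 + (3 + s)/((2*X)) = -8 + (3 + s)*(1/(2*X)) = -8 + (3 + s)/(2*X))
M(W, B) = 17/2 - W/2 (M(W, B) = 2 - (3 + W - 16*1)/(2*1) = 2 - (3 + W - 16)/2 = 2 - (-13 + W)/2 = 2 - (-13/2 + W/2) = 2 + (13/2 - W/2) = 17/2 - W/2)
M(-5, 0) + (-18 - 1*23)*32 = (17/2 - ½*(-5)) + (-18 - 1*23)*32 = (17/2 + 5/2) + (-18 - 23)*32 = 11 - 41*32 = 11 - 1312 = -1301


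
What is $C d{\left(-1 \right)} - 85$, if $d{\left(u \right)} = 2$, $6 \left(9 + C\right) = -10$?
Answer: $- \frac{319}{3} \approx -106.33$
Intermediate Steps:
$C = - \frac{32}{3}$ ($C = -9 + \frac{1}{6} \left(-10\right) = -9 - \frac{5}{3} = - \frac{32}{3} \approx -10.667$)
$C d{\left(-1 \right)} - 85 = \left(- \frac{32}{3}\right) 2 - 85 = - \frac{64}{3} - 85 = - \frac{319}{3}$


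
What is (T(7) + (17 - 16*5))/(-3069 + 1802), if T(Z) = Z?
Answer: 8/181 ≈ 0.044199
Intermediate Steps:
(T(7) + (17 - 16*5))/(-3069 + 1802) = (7 + (17 - 16*5))/(-3069 + 1802) = (7 + (17 - 80))/(-1267) = (7 - 63)*(-1/1267) = -56*(-1/1267) = 8/181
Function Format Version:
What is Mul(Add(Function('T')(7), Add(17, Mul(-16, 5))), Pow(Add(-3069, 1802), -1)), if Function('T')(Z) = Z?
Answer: Rational(8, 181) ≈ 0.044199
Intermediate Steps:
Mul(Add(Function('T')(7), Add(17, Mul(-16, 5))), Pow(Add(-3069, 1802), -1)) = Mul(Add(7, Add(17, Mul(-16, 5))), Pow(Add(-3069, 1802), -1)) = Mul(Add(7, Add(17, -80)), Pow(-1267, -1)) = Mul(Add(7, -63), Rational(-1, 1267)) = Mul(-56, Rational(-1, 1267)) = Rational(8, 181)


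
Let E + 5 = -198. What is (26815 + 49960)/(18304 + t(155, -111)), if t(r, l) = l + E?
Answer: 15355/3598 ≈ 4.2676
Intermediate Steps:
E = -203 (E = -5 - 198 = -203)
t(r, l) = -203 + l (t(r, l) = l - 203 = -203 + l)
(26815 + 49960)/(18304 + t(155, -111)) = (26815 + 49960)/(18304 + (-203 - 111)) = 76775/(18304 - 314) = 76775/17990 = 76775*(1/17990) = 15355/3598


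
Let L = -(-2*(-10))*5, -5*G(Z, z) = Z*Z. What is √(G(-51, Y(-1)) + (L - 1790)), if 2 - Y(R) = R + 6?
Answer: 3*I*√6695/5 ≈ 49.094*I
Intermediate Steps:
Y(R) = -4 - R (Y(R) = 2 - (R + 6) = 2 - (6 + R) = 2 + (-6 - R) = -4 - R)
G(Z, z) = -Z²/5 (G(Z, z) = -Z*Z/5 = -Z²/5)
L = -100 (L = -20*5 = -1*100 = -100)
√(G(-51, Y(-1)) + (L - 1790)) = √(-⅕*(-51)² + (-100 - 1790)) = √(-⅕*2601 - 1890) = √(-2601/5 - 1890) = √(-12051/5) = 3*I*√6695/5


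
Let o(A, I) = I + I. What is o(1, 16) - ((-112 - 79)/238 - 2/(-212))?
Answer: 206826/6307 ≈ 32.793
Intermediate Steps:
o(A, I) = 2*I
o(1, 16) - ((-112 - 79)/238 - 2/(-212)) = 2*16 - ((-112 - 79)/238 - 2/(-212)) = 32 - (-191*1/238 - 2*(-1/212)) = 32 - (-191/238 + 1/106) = 32 - 1*(-5002/6307) = 32 + 5002/6307 = 206826/6307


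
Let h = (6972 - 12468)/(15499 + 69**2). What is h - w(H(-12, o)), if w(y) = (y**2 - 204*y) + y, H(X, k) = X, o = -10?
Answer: -13069074/5065 ≈ -2580.3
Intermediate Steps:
w(y) = y**2 - 203*y
h = -1374/5065 (h = -5496/(15499 + 4761) = -5496/20260 = -5496*1/20260 = -1374/5065 ≈ -0.27127)
h - w(H(-12, o)) = -1374/5065 - (-12)*(-203 - 12) = -1374/5065 - (-12)*(-215) = -1374/5065 - 1*2580 = -1374/5065 - 2580 = -13069074/5065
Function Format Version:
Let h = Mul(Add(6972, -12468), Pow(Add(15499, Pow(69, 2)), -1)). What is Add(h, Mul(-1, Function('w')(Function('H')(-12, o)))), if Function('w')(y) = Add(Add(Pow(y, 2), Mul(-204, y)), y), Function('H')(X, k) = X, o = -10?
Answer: Rational(-13069074, 5065) ≈ -2580.3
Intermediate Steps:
Function('w')(y) = Add(Pow(y, 2), Mul(-203, y))
h = Rational(-1374, 5065) (h = Mul(-5496, Pow(Add(15499, 4761), -1)) = Mul(-5496, Pow(20260, -1)) = Mul(-5496, Rational(1, 20260)) = Rational(-1374, 5065) ≈ -0.27127)
Add(h, Mul(-1, Function('w')(Function('H')(-12, o)))) = Add(Rational(-1374, 5065), Mul(-1, Mul(-12, Add(-203, -12)))) = Add(Rational(-1374, 5065), Mul(-1, Mul(-12, -215))) = Add(Rational(-1374, 5065), Mul(-1, 2580)) = Add(Rational(-1374, 5065), -2580) = Rational(-13069074, 5065)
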